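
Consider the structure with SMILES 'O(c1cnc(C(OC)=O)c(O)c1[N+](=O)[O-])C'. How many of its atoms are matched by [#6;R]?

5

Check the 16 heavy atoms by environment: 1× n (aromatic, in 6-ring) → no; 5× c (aromatic, in 6-ring) → match; 5× O (acyclic) → no; 3× C (acyclic) → no; 1× N (charge +1, acyclic) → no; 1× O (charge -1, acyclic) → no.
That gives 5 matching atoms.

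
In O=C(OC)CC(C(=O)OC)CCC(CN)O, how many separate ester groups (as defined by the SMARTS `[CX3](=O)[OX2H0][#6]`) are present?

[CX3](=O)[OX2H0][#6] is the SMARTS for an ester: a carbonyl carbon bonded to an oxygen that is itself bonded to carbon (no H on that O).
The molecule carries 2 separate instances of a methyl-ester group (-C(=O)OCH3) meeting every constraint; each maps to a distinct set of atoms, giving 2 matches.

2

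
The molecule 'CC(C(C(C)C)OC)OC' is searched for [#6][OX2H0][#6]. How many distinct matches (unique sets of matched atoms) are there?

2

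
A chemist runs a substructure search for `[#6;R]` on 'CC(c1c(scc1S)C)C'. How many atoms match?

4

Check the 10 heavy atoms by environment: 1× s (aromatic, in 5-ring) → no; 4× c (aromatic, in 5-ring) → match; 4× C (acyclic) → no; 1× S (acyclic) → no.
That gives 4 matching atoms.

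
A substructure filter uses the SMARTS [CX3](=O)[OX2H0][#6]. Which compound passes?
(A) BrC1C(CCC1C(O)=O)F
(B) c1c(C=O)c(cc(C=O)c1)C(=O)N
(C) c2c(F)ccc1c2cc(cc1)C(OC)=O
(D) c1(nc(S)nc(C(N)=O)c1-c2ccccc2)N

[CX3](=O)[OX2H0][#6] describes a carbonyl carbon bonded to an oxygen that is itself bonded to carbon (no H on that O) (an ester).
(A) has a carboxylic acid group (-C(=O)OH) but the singly-bonded O carries H (OX2H1, not H0).
(B) has a primary amide (-C(=O)NH2) but the carbonyl is bonded to N, not to an O-C linkage.
(C) contains a methyl-ester group (-C(=O)OCH3), which satisfies every atom and bond constraint.
(D) has a primary amide (-C(=O)NH2) but the carbonyl is bonded to N, not to an O-C linkage.
So the answer is (C).

C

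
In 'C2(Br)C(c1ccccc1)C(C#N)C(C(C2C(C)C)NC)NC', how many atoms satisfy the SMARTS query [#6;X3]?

The query [#6;X3] means: any carbon (aromatic or not) with three total connections.
Check the 22 heavy atoms by environment: 11× C (X4) → no; 1× C (X2) → no; 1× N (X1) → no; 1× Br (X1) → no; 2× N (X3) → no; 6× c (aromatic, X3) → match.
That gives 6 matching atoms.

6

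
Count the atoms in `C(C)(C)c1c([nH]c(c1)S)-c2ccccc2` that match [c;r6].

The query [c;r6] means: aromatic carbon that belongs to a six-membered ring.
Check the 15 heavy atoms by environment: 1× n (aromatic, in 5-ring) → no; 4× c (aromatic, in 5-ring) → no; 6× c (aromatic, in 6-ring) → match; 1× S (acyclic) → no; 3× C (acyclic) → no.
That gives 6 matching atoms.

6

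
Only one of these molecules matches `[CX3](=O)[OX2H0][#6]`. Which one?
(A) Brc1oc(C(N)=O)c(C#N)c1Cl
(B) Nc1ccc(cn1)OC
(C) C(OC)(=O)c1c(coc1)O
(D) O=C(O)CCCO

[CX3](=O)[OX2H0][#6] describes a carbonyl carbon bonded to an oxygen that is itself bonded to carbon (no H on that O) (an ester).
(A) has a primary amide (-C(=O)NH2) but the carbonyl is bonded to N, not to an O-C linkage.
(B) has a methoxy ether (-OCH3) but the ether oxygen is not adjacent to a C=O carbon.
(C) contains a methyl-ester group (-C(=O)OCH3), which satisfies every atom and bond constraint.
(D) has a carboxylic acid group (-C(=O)OH) but the singly-bonded O carries H (OX2H1, not H0).
So the answer is (C).

C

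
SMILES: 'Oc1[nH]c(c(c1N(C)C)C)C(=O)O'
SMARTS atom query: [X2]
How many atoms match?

Check the 13 heavy atoms by environment: 1× n (aromatic, X3) → no; 4× c (aromatic, X3) → no; 1× C (X3) → no; 1× O (X1) → no; 2× O (X2) → match; 3× C (X4) → no; 1× N (X3) → no.
That gives 2 matching atoms.

2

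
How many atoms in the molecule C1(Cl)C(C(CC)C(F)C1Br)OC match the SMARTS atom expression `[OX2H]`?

The query [OX2H] means: aliphatic oxygen with two connections, one of which is H — an -OH oxygen.
Check the 12 heavy atoms by environment: 5× C (H1, X4) → no; 1× F (H0, X1) → no; 1× Cl (H0, X1) → no; 1× C (H2, X4) → no; 2× C (H3, X4) → no; 1× Br (H0, X1) → no; 1× O (H0, X2) → no.
No environment satisfies the query, so 0 matching atoms.

0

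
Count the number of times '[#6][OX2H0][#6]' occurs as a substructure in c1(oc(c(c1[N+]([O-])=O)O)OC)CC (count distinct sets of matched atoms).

[#6][OX2H0][#6] is the SMARTS for an ether: an aliphatic oxygen bridging two carbons with no H on the oxygen.
Exactly one fragment in the molecule meets all constraints, giving 1 match.

1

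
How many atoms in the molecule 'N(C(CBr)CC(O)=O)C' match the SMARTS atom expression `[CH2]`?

Check the 9 heavy atoms by environment: 2× C (H2) → match; 1× C (H1) → no; 1× N (H1) → no; 1× C (H3) → no; 1× C (H0) → no; 1× O (H0) → no; 1× O (H1) → no; 1× Br (H0) → no.
That gives 2 matching atoms.

2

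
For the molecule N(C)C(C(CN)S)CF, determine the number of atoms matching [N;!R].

The query [N;!R] means: aliphatic nitrogen not in a ring.
Check the 9 heavy atoms by environment: 5× C (acyclic) → no; 1× F (acyclic) → no; 2× N (acyclic) → match; 1× S (acyclic) → no.
That gives 2 matching atoms.

2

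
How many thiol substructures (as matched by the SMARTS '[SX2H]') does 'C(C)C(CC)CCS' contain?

1

[SX2H] is the SMARTS for a thiol: an aliphatic sulfur with two connections, one being H.
Exactly one fragment in the molecule meets all constraints, giving 1 match.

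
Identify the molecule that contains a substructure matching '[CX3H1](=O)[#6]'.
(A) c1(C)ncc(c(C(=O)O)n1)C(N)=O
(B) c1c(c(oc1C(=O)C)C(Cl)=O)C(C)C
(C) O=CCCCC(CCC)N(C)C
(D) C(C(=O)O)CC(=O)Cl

[CX3H1](=O)[#6] describes an sp2 carbon with one H, double-bonded to O and single-bonded to carbon (an aldehyde).
(A) has a carboxylic acid group (-C(=O)OH) but the carbonyl carbon has H0 and is bonded to O, not H1.
(B) has an acetyl/ketone group (-C(=O)CH3) but the carbonyl carbon has H0 (two carbon neighbours), not H1.
(C) contains an aldehyde (-CHO), which satisfies every atom and bond constraint.
(D) has a carboxylic acid group (-C(=O)OH) but the carbonyl carbon has H0 and is bonded to O, not H1.
So the answer is (C).

C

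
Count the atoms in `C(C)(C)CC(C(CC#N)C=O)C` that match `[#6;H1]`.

4

The query [#6;H1] means: any carbon bearing exactly one hydrogen.
Check the 12 heavy atoms by environment: 2× C (H2) → no; 4× C (H1) → match; 3× C (H3) → no; 1× C (H0) → no; 1× N (H0) → no; 1× O (H0) → no.
That gives 4 matching atoms.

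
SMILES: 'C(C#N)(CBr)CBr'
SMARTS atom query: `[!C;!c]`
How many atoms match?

3

Check the 7 heavy atoms by environment: 4× C → no; 2× Br → match; 1× N → match.
Summing the matching environments: 2 + 1 = 3 matching atoms.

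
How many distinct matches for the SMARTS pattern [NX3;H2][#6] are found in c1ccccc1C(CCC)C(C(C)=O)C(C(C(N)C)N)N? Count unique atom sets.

3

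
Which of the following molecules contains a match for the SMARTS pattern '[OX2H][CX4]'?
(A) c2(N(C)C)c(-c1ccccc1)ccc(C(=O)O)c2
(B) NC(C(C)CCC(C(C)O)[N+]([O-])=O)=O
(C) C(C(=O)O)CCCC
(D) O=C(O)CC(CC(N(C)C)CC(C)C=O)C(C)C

B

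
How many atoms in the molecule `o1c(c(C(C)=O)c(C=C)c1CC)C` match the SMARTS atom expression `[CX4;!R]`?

4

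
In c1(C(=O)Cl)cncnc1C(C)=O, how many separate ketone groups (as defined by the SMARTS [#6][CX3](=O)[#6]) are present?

1

[#6][CX3](=O)[#6] is the SMARTS for a ketone: a carbonyl carbon (no H) flanked by two carbons.
Exactly one fragment in the molecule meets all constraints, giving 1 match.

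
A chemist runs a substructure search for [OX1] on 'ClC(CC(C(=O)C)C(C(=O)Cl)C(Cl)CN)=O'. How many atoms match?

The query [OX1] means: aliphatic oxygen with one total connection — typically a carbonyl =O or an oxide.
Check the 16 heavy atoms by environment: 6× C (X4) → no; 3× C (X3) → no; 3× O (X1) → match; 3× Cl (X1) → no; 1× N (X3) → no.
That gives 3 matching atoms.

3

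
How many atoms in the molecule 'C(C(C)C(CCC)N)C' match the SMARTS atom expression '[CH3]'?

3

The query [CH3] means: aliphatic carbon with exactly three hydrogens.
Check the 9 heavy atoms by environment: 3× C (H2) → no; 2× C (H1) → no; 3× C (H3) → match; 1× N (H2) → no.
That gives 3 matching atoms.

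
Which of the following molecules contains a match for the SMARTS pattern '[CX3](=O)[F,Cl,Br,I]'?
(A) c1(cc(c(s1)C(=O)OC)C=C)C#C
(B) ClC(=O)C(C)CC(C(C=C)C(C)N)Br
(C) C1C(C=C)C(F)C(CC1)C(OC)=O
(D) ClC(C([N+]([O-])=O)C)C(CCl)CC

B

[CX3](=O)[F,Cl,Br,I] describes a carbonyl carbon bonded to a halogen (an acyl halide).
(A) has a methyl-ester group (-C(=O)OCH3) but the carbonyl is bonded to -O-C, not to a halogen.
(B) contains an acyl chloride (-C(=O)Cl), which satisfies every atom and bond constraint.
(C) has a methyl-ester group (-C(=O)OCH3) but the carbonyl is bonded to -O-C, not to a halogen.
(D) has a chloro substituent but the Cl is not on a carbonyl carbon.
So the answer is (B).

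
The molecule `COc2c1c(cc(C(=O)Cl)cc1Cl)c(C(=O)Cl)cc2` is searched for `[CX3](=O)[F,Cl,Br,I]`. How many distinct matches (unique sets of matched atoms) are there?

[CX3](=O)[F,Cl,Br,I] is the SMARTS for an acyl halide: a carbonyl carbon bonded to a halogen.
The molecule carries 2 separate instances of an acyl chloride (-C(=O)Cl) meeting every constraint; each maps to a distinct set of atoms, giving 2 matches.

2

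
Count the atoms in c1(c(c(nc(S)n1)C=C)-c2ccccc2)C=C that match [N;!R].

The query [N;!R] means: aliphatic nitrogen not in a ring.
Check the 17 heavy atoms by environment: 2× n (aromatic, in 6-ring) → no; 10× c (aromatic, in 6-ring) → no; 4× C (acyclic) → no; 1× S (acyclic) → no.
No environment satisfies the query, so 0 matching atoms.

0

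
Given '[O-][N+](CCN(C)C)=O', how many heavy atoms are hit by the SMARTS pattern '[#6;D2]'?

The query [#6;D2] means: any carbon bonded to exactly two heavy atoms.
Check the 8 heavy atoms by environment: 2× C (D2) → match; 1× N (charge +1, D3) → no; 1× O (charge -1, D1) → no; 1× O (D1) → no; 1× N (D3) → no; 2× C (D1) → no.
That gives 2 matching atoms.

2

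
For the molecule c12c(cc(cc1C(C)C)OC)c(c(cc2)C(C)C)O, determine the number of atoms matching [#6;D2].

4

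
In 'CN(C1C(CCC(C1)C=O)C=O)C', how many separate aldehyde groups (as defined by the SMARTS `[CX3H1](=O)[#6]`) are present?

[CX3H1](=O)[#6] is the SMARTS for an aldehyde: an sp2 carbon with one H, double-bonded to O and single-bonded to carbon.
The molecule carries 2 separate instances of an aldehyde (-CHO) meeting every constraint; each maps to a distinct set of atoms, giving 2 matches.

2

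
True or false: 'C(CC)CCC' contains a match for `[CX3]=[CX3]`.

False

The pattern [CX3]=[CX3] describes a non-aromatic C=C double bond between two sp2 carbons — an alkene.
The closest candidate here is an ethyl group (-CH2CH3), but its C-C bond is a single bond between CX4 carbons, not CX3=CX3. No other fragment satisfies the full query, so there is no match.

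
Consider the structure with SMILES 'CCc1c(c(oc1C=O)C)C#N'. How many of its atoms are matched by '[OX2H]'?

0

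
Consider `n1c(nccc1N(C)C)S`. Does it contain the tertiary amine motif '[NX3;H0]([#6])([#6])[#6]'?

The pattern [NX3;H0]([#6])([#6])[#6] describes a trivalent nitrogen with no H, bonded to three carbons — a tertiary amine.
The molecule carries a dimethylamino group (-N(CH3)2), whose atoms satisfy every constraint of the query, so the pattern matches.

Yes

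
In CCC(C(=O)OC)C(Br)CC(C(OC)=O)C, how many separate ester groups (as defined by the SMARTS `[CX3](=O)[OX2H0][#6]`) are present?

2

[CX3](=O)[OX2H0][#6] is the SMARTS for an ester: a carbonyl carbon bonded to an oxygen that is itself bonded to carbon (no H on that O).
The molecule carries 2 separate instances of a methyl-ester group (-C(=O)OCH3) meeting every constraint; each maps to a distinct set of atoms, giving 2 matches.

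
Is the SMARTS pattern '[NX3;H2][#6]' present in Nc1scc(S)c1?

The pattern [NX3;H2][#6] describes a trivalent nitrogen with two H attached to carbon — a primary amine.
The molecule carries a primary amino group (-NH2), whose atoms satisfy every constraint of the query, so the pattern matches.

Yes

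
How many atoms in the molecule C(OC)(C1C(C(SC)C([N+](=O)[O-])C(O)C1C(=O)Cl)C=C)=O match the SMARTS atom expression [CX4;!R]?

2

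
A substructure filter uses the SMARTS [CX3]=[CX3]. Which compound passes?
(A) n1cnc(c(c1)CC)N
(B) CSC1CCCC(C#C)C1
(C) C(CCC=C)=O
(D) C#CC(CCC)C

C

[CX3]=[CX3] describes a non-aromatic C=C double bond between two sp2 carbons (an alkene).
(A) has an ethyl group (-CH2CH3) but its C-C bond is a single bond between CX4 carbons, not CX3=CX3.
(B) has an ethynyl group (-C#CH) but the C-C bond is a triple bond, not a double bond.
(C) contains a vinyl group (-CH=CH2), which satisfies every atom and bond constraint.
(D) has an ethyl group (-CH2CH3) but its C-C bond is a single bond between CX4 carbons, not CX3=CX3.
So the answer is (C).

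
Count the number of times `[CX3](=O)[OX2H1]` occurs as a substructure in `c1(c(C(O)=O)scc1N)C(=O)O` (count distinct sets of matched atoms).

2

[CX3](=O)[OX2H1] is the SMARTS for a carboxylic acid: an sp2 carbon double-bonded to O and single-bonded to an -OH oxygen.
The molecule carries 2 separate instances of a carboxylic acid group (-C(=O)OH) meeting every constraint; each maps to a distinct set of atoms, giving 2 matches.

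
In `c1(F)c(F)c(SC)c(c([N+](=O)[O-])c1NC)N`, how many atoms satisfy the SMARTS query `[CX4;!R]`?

The query [CX4;!R] means: aliphatic carbon with four total connections, not in a ring.
Check the 16 heavy atoms by environment: 6× c (aromatic, X3, in 6-ring) → no; 1× N (charge +1, X3, acyclic) → no; 1× O (charge -1, X1, acyclic) → no; 1× O (X1, acyclic) → no; 2× N (X3, acyclic) → no; 2× F (X1, acyclic) → no; 1× S (X2, acyclic) → no; 2× C (X4, acyclic) → match.
That gives 2 matching atoms.

2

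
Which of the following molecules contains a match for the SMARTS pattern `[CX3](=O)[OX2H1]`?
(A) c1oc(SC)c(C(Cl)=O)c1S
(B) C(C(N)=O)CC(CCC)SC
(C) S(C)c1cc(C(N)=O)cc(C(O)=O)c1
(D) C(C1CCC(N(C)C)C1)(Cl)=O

[CX3](=O)[OX2H1] describes an sp2 carbon double-bonded to O and single-bonded to an -OH oxygen (a carboxylic acid).
(A) has an acyl chloride (-C(=O)Cl) but the carbonyl is bonded to Cl, not to an -OH oxygen.
(B) has a primary amide (-C(=O)NH2) but the carbonyl is bonded to N, not to an -OH oxygen.
(C) contains a carboxylic acid group (-C(=O)OH), which satisfies every atom and bond constraint.
(D) has an acyl chloride (-C(=O)Cl) but the carbonyl is bonded to Cl, not to an -OH oxygen.
So the answer is (C).

C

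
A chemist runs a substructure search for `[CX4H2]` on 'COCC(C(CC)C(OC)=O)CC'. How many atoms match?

Check the 13 heavy atoms by environment: 3× C (H2, X4) → match; 2× C (H1, X4) → no; 4× C (H3, X4) → no; 2× O (H0, X2) → no; 1× C (H0, X3) → no; 1× O (H0, X1) → no.
That gives 3 matching atoms.

3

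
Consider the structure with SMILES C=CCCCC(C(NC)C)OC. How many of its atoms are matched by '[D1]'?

4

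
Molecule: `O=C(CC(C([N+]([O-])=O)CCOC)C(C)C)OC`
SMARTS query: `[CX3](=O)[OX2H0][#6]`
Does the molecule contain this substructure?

The pattern [CX3](=O)[OX2H0][#6] describes a carbonyl carbon bonded to an oxygen that is itself bonded to carbon (no H on that O) — an ester.
The molecule carries a methyl-ester group (-C(=O)OCH3), whose atoms satisfy every constraint of the query, so the pattern matches.

Yes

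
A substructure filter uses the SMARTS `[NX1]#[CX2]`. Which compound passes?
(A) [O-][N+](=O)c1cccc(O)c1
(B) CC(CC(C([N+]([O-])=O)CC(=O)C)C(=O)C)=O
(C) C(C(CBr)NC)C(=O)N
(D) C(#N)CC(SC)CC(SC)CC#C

D

[NX1]#[CX2] describes a nitrogen triple-bonded to a two-connected carbon (a nitrile).
(A) has a nitro group (-[N+](=O)[O-]) but there is no C#N triple bond.
(B) has a nitro group (-[N+](=O)[O-]) but there is no C#N triple bond.
(C) has a primary amide (-C(=O)NH2) but the nitrogen is NX3, not NX1.
(D) contains a nitrile (-C#N), which satisfies every atom and bond constraint.
So the answer is (D).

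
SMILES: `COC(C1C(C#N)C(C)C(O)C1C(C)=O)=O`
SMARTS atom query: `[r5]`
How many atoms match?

Check the 16 heavy atoms by environment: 5× C (in 5-ring) → match; 6× C (acyclic) → no; 4× O (acyclic) → no; 1× N (acyclic) → no.
That gives 5 matching atoms.

5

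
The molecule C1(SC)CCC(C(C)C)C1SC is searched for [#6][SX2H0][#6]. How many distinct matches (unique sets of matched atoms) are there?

2

[#6][SX2H0][#6] is the SMARTS for a thioether: an aliphatic sulfur bridging two carbons with no H on the sulfur.
The molecule carries 2 separate instances of a methylthio ether (-SCH3) meeting every constraint; each maps to a distinct set of atoms, giving 2 matches.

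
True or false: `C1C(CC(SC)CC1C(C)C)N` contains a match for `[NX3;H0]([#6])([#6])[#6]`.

False

The pattern [NX3;H0]([#6])([#6])[#6] describes a trivalent nitrogen with no H, bonded to three carbons — a tertiary amine.
The closest candidate here is a primary amino group (-NH2), but the nitrogen has H2, not H0 with three carbons. No other fragment satisfies the full query, so there is no match.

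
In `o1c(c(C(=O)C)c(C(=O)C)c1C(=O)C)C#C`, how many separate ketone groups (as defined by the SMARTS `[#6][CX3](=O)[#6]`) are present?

[#6][CX3](=O)[#6] is the SMARTS for a ketone: a carbonyl carbon (no H) flanked by two carbons.
The molecule carries 3 separate instances of an acetyl/ketone group (-C(=O)CH3) meeting every constraint; each maps to a distinct set of atoms, giving 3 matches.

3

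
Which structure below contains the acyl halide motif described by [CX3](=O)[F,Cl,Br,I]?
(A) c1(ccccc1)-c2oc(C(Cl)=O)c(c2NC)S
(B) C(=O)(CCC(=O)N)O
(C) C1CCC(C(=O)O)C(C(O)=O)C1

A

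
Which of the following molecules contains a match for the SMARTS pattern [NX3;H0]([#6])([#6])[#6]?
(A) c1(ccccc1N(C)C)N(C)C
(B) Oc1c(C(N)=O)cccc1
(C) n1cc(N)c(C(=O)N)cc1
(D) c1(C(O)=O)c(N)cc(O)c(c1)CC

[NX3;H0]([#6])([#6])[#6] describes a trivalent nitrogen with no H, bonded to three carbons (a tertiary amine).
(A) contains a dimethylamino group (-N(CH3)2), which satisfies every atom and bond constraint.
(B) has a primary amide (-C(=O)NH2) but the amide nitrogen has H2 and only one carbon neighbour.
(C) has a primary amide (-C(=O)NH2) but the amide nitrogen has H2 and only one carbon neighbour.
(D) has a primary amino group (-NH2) but the nitrogen has H2, not H0 with three carbons.
So the answer is (A).

A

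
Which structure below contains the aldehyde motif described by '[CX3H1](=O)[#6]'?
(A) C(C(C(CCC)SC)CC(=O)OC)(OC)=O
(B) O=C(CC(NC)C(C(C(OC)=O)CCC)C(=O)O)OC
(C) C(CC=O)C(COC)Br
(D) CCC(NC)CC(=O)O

C

[CX3H1](=O)[#6] describes an sp2 carbon with one H, double-bonded to O and single-bonded to carbon (an aldehyde).
(A) has a methyl-ester group (-C(=O)OCH3) but the carbonyl carbon has H0, not H1.
(B) has a carboxylic acid group (-C(=O)OH) but the carbonyl carbon has H0 and is bonded to O, not H1.
(C) contains an aldehyde (-CHO), which satisfies every atom and bond constraint.
(D) has a carboxylic acid group (-C(=O)OH) but the carbonyl carbon has H0 and is bonded to O, not H1.
So the answer is (C).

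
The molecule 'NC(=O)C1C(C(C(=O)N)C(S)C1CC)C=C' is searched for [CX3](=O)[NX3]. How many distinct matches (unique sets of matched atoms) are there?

2

[CX3](=O)[NX3] is the SMARTS for an amide: a carbonyl carbon bonded to a trivalent nitrogen.
The molecule carries 2 separate instances of a primary amide (-C(=O)NH2) meeting every constraint; each maps to a distinct set of atoms, giving 2 matches.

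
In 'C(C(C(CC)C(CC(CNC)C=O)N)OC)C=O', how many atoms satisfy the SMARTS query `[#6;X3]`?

The query [#6;X3] means: any carbon (aromatic or not) with three total connections.
Check the 18 heavy atoms by environment: 11× C (X4) → no; 2× N (X3) → no; 2× C (X3) → match; 2× O (X1) → no; 1× O (X2) → no.
That gives 2 matching atoms.

2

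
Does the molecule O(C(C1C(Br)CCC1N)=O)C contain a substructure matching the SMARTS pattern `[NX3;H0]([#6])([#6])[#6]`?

The pattern [NX3;H0]([#6])([#6])[#6] describes a trivalent nitrogen with no H, bonded to three carbons — a tertiary amine.
The closest candidate here is a primary amino group (-NH2), but the nitrogen has H2, not H0 with three carbons. No other fragment satisfies the full query, so there is no match.

No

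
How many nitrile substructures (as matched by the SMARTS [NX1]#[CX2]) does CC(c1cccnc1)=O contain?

[NX1]#[CX2] is the SMARTS for a nitrile: a nitrogen triple-bonded to a two-connected carbon.
No fragment in the molecule satisfies every constraint, giving 0 matches.

0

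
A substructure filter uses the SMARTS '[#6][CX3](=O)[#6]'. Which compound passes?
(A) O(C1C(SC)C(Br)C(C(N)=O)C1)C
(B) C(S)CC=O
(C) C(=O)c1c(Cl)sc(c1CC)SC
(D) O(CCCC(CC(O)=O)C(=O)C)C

[#6][CX3](=O)[#6] describes a carbonyl carbon (no H) flanked by two carbons (a ketone).
(A) has a primary amide (-C(=O)NH2) but one neighbour of the carbonyl carbon is N, not C.
(B) has an aldehyde (-CHO) but the carbonyl carbon has H1, so it is not flanked by two carbons.
(C) has an aldehyde (-CHO) but the carbonyl carbon has H1, so it is not flanked by two carbons.
(D) contains an acetyl/ketone group (-C(=O)CH3), which satisfies every atom and bond constraint.
So the answer is (D).

D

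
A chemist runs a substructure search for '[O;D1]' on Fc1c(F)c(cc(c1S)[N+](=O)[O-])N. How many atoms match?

2

The query [O;D1] means: aliphatic oxygen bonded to exactly one heavy atom.
Check the 13 heavy atoms by environment: 5× c (aromatic, D3) → no; 1× c (aromatic, D2) → no; 2× F (D1) → no; 1× N (D1) → no; 1× N (charge +1, D3) → no; 1× O (charge -1, D1) → match; 1× O (D1) → match; 1× S (D1) → no.
Summing the matching environments: 1 + 1 = 2 matching atoms.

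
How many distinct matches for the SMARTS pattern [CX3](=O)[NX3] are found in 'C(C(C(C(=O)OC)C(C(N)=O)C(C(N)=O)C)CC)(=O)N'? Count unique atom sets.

[CX3](=O)[NX3] is the SMARTS for an amide: a carbonyl carbon bonded to a trivalent nitrogen.
The molecule carries 3 separate instances of a primary amide (-C(=O)NH2) meeting every constraint; each maps to a distinct set of atoms, giving 3 matches.

3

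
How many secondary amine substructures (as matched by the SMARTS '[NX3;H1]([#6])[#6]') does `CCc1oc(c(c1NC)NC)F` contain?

[NX3;H1]([#6])[#6] is the SMARTS for a secondary amine: a trivalent nitrogen with one H, bonded to two carbons.
The molecule carries 2 separate instances of an N-methylamino group (-NHCH3) meeting every constraint; each maps to a distinct set of atoms, giving 2 matches.

2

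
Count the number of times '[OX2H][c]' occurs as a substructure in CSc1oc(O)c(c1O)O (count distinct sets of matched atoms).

3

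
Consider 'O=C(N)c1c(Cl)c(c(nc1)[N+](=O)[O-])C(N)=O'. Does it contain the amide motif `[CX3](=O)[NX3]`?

Yes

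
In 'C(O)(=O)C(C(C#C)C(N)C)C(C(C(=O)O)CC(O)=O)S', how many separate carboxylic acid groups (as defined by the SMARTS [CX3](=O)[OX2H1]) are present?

3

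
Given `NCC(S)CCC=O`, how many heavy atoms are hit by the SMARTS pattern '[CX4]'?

4

The query [CX4] means: C with X4: aliphatic carbon with exactly 4 total connections (bonds + H).
Check the 8 heavy atoms by environment: 4× C (X4) → match; 1× N (X3) → no; 1× C (X3) → no; 1× O (X1) → no; 1× S (X2) → no.
That gives 4 matching atoms.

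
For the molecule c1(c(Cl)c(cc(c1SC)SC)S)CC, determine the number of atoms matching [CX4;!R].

The query [CX4;!R] means: aliphatic carbon with four total connections, not in a ring.
Check the 14 heavy atoms by environment: 6× c (aromatic, X3, in 6-ring) → no; 4× C (X4, acyclic) → match; 3× S (X2, acyclic) → no; 1× Cl (X1, acyclic) → no.
That gives 4 matching atoms.

4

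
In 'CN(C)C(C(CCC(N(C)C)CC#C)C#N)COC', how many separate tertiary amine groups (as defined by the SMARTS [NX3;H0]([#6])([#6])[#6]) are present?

[NX3;H0]([#6])([#6])[#6] is the SMARTS for a tertiary amine: a trivalent nitrogen with no H, bonded to three carbons.
The molecule carries 2 separate instances of a dimethylamino group (-N(CH3)2) meeting every constraint; each maps to a distinct set of atoms, giving 2 matches.

2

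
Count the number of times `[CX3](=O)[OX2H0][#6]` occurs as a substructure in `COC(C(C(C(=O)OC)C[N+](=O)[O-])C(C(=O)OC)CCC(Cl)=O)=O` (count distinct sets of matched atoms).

[CX3](=O)[OX2H0][#6] is the SMARTS for an ester: a carbonyl carbon bonded to an oxygen that is itself bonded to carbon (no H on that O).
The molecule carries 3 separate instances of a methyl-ester group (-C(=O)OCH3) meeting every constraint; each maps to a distinct set of atoms, giving 3 matches.

3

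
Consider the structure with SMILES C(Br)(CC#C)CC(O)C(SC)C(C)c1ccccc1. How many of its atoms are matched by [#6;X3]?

Check the 19 heavy atoms by environment: 8× C (X4) → no; 1× Br (X1) → no; 2× C (X2) → no; 1× S (X2) → no; 1× O (X2) → no; 6× c (aromatic, X3) → match.
That gives 6 matching atoms.

6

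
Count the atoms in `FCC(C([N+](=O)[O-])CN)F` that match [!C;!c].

6

The query [!C;!c] means: neither aliphatic nor aromatic carbon — same as [!#6].
Check the 10 heavy atoms by environment: 4× C → no; 1× N (charge +1) → match; 1× O (charge -1) → match; 1× O → match; 1× N → match; 2× F → match.
Summing the matching environments: 1 + 1 + 1 + 1 + 2 = 6 matching atoms.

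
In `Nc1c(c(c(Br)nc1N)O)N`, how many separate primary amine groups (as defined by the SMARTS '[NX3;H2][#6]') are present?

3

[NX3;H2][#6] is the SMARTS for a primary amine: a trivalent nitrogen with two H attached to carbon.
The molecule carries 3 separate instances of a primary amino group (-NH2) meeting every constraint; each maps to a distinct set of atoms, giving 3 matches.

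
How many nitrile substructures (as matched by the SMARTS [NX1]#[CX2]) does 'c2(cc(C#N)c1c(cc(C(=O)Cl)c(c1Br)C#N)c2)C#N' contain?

3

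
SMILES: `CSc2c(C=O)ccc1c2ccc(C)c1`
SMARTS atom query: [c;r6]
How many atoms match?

10

The query [c;r6] means: aromatic carbon that belongs to a six-membered ring.
Check the 15 heavy atoms by environment: 10× c (aromatic, in 6-ring) → match; 1× S (acyclic) → no; 3× C (acyclic) → no; 1× O (acyclic) → no.
That gives 10 matching atoms.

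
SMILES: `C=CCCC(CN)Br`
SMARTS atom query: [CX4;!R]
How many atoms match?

4

The query [CX4;!R] means: aliphatic carbon with four total connections, not in a ring.
Check the 8 heavy atoms by environment: 4× C (X4, acyclic) → match; 2× C (X3, acyclic) → no; 1× N (X3, acyclic) → no; 1× Br (X1, acyclic) → no.
That gives 4 matching atoms.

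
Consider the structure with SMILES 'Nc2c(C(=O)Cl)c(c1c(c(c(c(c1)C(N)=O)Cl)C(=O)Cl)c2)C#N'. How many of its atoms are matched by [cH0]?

8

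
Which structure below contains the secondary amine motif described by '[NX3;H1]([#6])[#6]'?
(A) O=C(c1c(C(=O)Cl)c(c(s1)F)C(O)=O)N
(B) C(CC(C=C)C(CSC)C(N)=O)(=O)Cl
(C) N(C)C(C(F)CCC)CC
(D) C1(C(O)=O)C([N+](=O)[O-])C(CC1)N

[NX3;H1]([#6])[#6] describes a trivalent nitrogen with one H, bonded to two carbons (a secondary amine).
(A) has a primary amide (-C(=O)NH2) but the -C(=O)NH2 nitrogen has H2, not H1.
(B) has a primary amide (-C(=O)NH2) but the -C(=O)NH2 nitrogen has H2, not H1.
(C) contains an N-methylamino group (-NHCH3), which satisfies every atom and bond constraint.
(D) has a primary amino group (-NH2) but the nitrogen has H2 and only one carbon neighbour.
So the answer is (C).

C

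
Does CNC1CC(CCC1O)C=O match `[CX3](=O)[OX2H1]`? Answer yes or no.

No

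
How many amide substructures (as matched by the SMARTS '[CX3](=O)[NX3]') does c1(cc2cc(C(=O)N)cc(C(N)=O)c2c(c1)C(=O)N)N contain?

3

[CX3](=O)[NX3] is the SMARTS for an amide: a carbonyl carbon bonded to a trivalent nitrogen.
The molecule carries 3 separate instances of a primary amide (-C(=O)NH2) meeting every constraint; each maps to a distinct set of atoms, giving 3 matches.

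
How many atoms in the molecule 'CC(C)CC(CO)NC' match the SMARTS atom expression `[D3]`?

2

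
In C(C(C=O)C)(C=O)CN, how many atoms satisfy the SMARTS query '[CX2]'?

0

Check the 9 heavy atoms by environment: 4× C (X4) → no; 2× C (X3) → no; 2× O (X1) → no; 1× N (X3) → no.
No environment satisfies the query, so 0 matching atoms.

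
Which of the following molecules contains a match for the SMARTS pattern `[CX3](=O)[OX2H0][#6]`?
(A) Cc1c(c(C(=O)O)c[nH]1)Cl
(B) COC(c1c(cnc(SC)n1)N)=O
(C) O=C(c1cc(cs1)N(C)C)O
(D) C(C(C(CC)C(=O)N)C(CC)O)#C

B

[CX3](=O)[OX2H0][#6] describes a carbonyl carbon bonded to an oxygen that is itself bonded to carbon (no H on that O) (an ester).
(A) has a carboxylic acid group (-C(=O)OH) but the singly-bonded O carries H (OX2H1, not H0).
(B) contains a methyl-ester group (-C(=O)OCH3), which satisfies every atom and bond constraint.
(C) has a carboxylic acid group (-C(=O)OH) but the singly-bonded O carries H (OX2H1, not H0).
(D) has a primary amide (-C(=O)NH2) but the carbonyl is bonded to N, not to an O-C linkage.
So the answer is (B).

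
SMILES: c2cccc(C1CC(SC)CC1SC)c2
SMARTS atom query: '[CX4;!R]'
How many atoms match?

The query [CX4;!R] means: aliphatic carbon with four total connections, not in a ring.
Check the 15 heavy atoms by environment: 5× C (X4, in 5-ring) → no; 2× S (X2, acyclic) → no; 2× C (X4, acyclic) → match; 6× c (aromatic, X3, in 6-ring) → no.
That gives 2 matching atoms.

2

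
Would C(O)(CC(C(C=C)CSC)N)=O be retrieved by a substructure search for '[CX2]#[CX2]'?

No

The pattern [CX2]#[CX2] describes a carbon-carbon triple bond — an alkyne.
The closest candidate here is a vinyl group (-CH=CH2), but the C=C is a double bond; both carbons are CX3, not CX2. No other fragment satisfies the full query, so there is no match.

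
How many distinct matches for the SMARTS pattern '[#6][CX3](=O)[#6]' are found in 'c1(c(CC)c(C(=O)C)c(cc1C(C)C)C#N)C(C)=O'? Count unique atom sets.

2

[#6][CX3](=O)[#6] is the SMARTS for a ketone: a carbonyl carbon (no H) flanked by two carbons.
The molecule carries 2 separate instances of an acetyl/ketone group (-C(=O)CH3) meeting every constraint; each maps to a distinct set of atoms, giving 2 matches.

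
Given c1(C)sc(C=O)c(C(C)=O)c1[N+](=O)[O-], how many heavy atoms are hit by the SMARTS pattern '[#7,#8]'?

The query [#7,#8] means: nitrogen or oxygen (comma = OR).
Check the 14 heavy atoms by environment: 1× s (aromatic) → no; 4× c (aromatic) → no; 4× C → no; 3× O → match; 1× N (charge +1) → match; 1× O (charge -1) → match.
Summing the matching environments: 3 + 1 + 1 = 5 matching atoms.

5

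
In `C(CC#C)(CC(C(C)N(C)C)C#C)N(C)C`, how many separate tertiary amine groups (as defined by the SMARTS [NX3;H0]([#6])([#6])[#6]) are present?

[NX3;H0]([#6])([#6])[#6] is the SMARTS for a tertiary amine: a trivalent nitrogen with no H, bonded to three carbons.
The molecule carries 2 separate instances of a dimethylamino group (-N(CH3)2) meeting every constraint; each maps to a distinct set of atoms, giving 2 matches.

2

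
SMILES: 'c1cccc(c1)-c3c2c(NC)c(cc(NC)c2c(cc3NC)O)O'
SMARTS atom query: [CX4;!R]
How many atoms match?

3

Check the 24 heavy atoms by environment: 16× c (aromatic, X3, in 6-ring) → no; 3× N (X3, acyclic) → no; 3× C (X4, acyclic) → match; 2× O (X2, acyclic) → no.
That gives 3 matching atoms.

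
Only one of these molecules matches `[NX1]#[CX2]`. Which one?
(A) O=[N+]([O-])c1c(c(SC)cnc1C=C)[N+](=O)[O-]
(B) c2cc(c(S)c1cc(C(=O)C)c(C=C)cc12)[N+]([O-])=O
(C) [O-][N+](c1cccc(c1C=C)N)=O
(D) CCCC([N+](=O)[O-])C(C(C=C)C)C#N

D

[NX1]#[CX2] describes a nitrogen triple-bonded to a two-connected carbon (a nitrile).
(A) has a nitro group (-[N+](=O)[O-]) but there is no C#N triple bond.
(B) has a nitro group (-[N+](=O)[O-]) but there is no C#N triple bond.
(C) has a primary amino group (-NH2) but the nitrogen is NX3 (three connections), not NX1 triple-bonded.
(D) contains a nitrile (-C#N), which satisfies every atom and bond constraint.
So the answer is (D).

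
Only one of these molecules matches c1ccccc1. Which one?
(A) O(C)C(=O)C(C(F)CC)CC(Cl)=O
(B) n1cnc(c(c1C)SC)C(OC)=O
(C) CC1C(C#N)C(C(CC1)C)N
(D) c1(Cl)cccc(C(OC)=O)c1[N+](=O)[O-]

c1ccccc1 describes six aromatic carbons in a ring (a benzene ring).
(A) has a methyl group (-CH3) but no six-membered all-carbon aromatic ring is present.
(B) has a methyl group (-CH3) but no six-membered all-carbon aromatic ring is present.
(C) has a methyl group (-CH3) but no six-membered all-carbon aromatic ring is present.
(D) contains the required atom environment, so the pattern matches.
So the answer is (D).

D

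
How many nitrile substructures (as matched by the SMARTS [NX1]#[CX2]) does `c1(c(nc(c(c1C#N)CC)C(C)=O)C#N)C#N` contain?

[NX1]#[CX2] is the SMARTS for a nitrile: a nitrogen triple-bonded to a two-connected carbon.
The molecule carries 3 separate instances of a nitrile (-C#N) meeting every constraint; each maps to a distinct set of atoms, giving 3 matches.

3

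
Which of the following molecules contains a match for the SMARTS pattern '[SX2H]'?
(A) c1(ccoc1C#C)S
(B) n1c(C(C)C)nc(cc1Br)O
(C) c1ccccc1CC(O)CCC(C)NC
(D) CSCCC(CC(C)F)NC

[SX2H] describes an aliphatic sulfur with two connections, one being H (a thiol).
(A) contains a thiol (-SH), which satisfies every atom and bond constraint.
(B) has a hydroxyl group (-OH) but it is an -OH, not an -SH.
(C) has a hydroxyl group (-OH) but it is an -OH, not an -SH.
(D) has a methylthio ether (-SCH3) but the sulfur has H0 (bonded to two carbons), not H1.
So the answer is (A).

A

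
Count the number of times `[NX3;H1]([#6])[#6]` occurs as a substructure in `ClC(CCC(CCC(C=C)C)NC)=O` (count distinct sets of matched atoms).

[NX3;H1]([#6])[#6] is the SMARTS for a secondary amine: a trivalent nitrogen with one H, bonded to two carbons.
Exactly one fragment in the molecule meets all constraints, giving 1 match.

1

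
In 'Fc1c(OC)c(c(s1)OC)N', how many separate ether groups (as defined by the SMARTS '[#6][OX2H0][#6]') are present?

2

[#6][OX2H0][#6] is the SMARTS for an ether: an aliphatic oxygen bridging two carbons with no H on the oxygen.
The molecule carries 2 separate instances of a methoxy ether (-OCH3) meeting every constraint; each maps to a distinct set of atoms, giving 2 matches.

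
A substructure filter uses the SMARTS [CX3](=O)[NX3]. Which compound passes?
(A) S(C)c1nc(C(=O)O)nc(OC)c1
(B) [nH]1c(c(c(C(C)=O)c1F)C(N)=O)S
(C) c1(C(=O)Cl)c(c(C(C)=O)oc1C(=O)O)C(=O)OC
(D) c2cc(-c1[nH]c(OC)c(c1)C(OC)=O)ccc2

B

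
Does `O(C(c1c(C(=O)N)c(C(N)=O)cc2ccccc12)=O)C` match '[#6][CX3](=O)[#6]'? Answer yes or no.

No

The pattern [#6][CX3](=O)[#6] describes a carbonyl carbon (no H) flanked by two carbons — a ketone.
The closest candidate here is a primary amide (-C(=O)NH2), but one neighbour of the carbonyl carbon is N, not C. No other fragment satisfies the full query, so there is no match.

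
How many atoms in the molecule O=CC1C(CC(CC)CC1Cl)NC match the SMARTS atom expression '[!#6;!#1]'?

3

The query [!#6;!#1] means: not carbon and not hydrogen — any heteroatom.
Check the 13 heavy atoms by environment: 10× C → no; 1× Cl → match; 1× N → match; 1× O → match.
Summing the matching environments: 1 + 1 + 1 = 3 matching atoms.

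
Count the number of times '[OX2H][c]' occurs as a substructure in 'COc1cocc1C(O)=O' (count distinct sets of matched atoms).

[OX2H][c] is the SMARTS for a phenol: a hydroxyl oxygen attached to an aromatic carbon.
The molecule has a methoxy ether (-OCH3), but the oxygen has H0, not H1; nothing else fits, so there are 0 matches.

0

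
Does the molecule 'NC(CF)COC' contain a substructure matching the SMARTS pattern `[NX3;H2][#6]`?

Yes

The pattern [NX3;H2][#6] describes a trivalent nitrogen with two H attached to carbon — a primary amine.
The molecule carries a primary amino group (-NH2), whose atoms satisfy every constraint of the query, so the pattern matches.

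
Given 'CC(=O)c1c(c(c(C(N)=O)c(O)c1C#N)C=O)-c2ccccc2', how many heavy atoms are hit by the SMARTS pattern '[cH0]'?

The query [cH0] means: aromatic carbon with no attached hydrogen (substituted or ring-fusion).
Check the 23 heavy atoms by environment: 7× c (aromatic, H0) → match; 3× C (H0) → no; 3× O (H0) → no; 1× N (H2) → no; 1× N (H0) → no; 1× C (H1) → no; 1× O (H1) → no; 1× C (H3) → no; 5× c (aromatic, H1) → no.
That gives 7 matching atoms.

7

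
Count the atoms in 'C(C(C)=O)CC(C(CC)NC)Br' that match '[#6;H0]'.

1

The query [#6;H0] means: any carbon with no attached hydrogen.
Check the 12 heavy atoms by environment: 3× C (H2) → no; 2× C (H1) → no; 3× C (H3) → no; 1× C (H0) → match; 1× O (H0) → no; 1× N (H1) → no; 1× Br (H0) → no.
That gives 1 matching atom.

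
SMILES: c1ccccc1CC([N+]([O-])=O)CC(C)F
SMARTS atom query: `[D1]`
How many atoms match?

4

Check the 15 heavy atoms by environment: 2× C (D2) → no; 2× C (D3) → no; 1× C (D1) → match; 1× c (aromatic, D3) → no; 5× c (aromatic, D2) → no; 1× F (D1) → match; 1× N (charge +1, D3) → no; 1× O (charge -1, D1) → match; 1× O (D1) → match.
Summing the matching environments: 1 + 1 + 1 + 1 = 4 matching atoms.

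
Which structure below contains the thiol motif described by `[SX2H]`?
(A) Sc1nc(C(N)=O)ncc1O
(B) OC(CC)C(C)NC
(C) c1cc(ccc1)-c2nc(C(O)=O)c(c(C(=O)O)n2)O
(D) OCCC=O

A

[SX2H] describes an aliphatic sulfur with two connections, one being H (a thiol).
(A) contains a thiol (-SH), which satisfies every atom and bond constraint.
(B) has a hydroxyl group (-OH) but it is an -OH, not an -SH.
(C) has a hydroxyl group (-OH) but it is an -OH, not an -SH.
(D) has a hydroxyl group (-OH) but it is an -OH, not an -SH.
So the answer is (A).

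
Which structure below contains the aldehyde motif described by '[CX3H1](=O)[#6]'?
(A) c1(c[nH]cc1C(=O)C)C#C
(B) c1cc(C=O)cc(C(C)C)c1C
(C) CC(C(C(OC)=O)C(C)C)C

[CX3H1](=O)[#6] describes an sp2 carbon with one H, double-bonded to O and single-bonded to carbon (an aldehyde).
(A) has an acetyl/ketone group (-C(=O)CH3) but the carbonyl carbon has H0 (two carbon neighbours), not H1.
(B) contains an aldehyde (-CHO), which satisfies every atom and bond constraint.
(C) has a methyl-ester group (-C(=O)OCH3) but the carbonyl carbon has H0, not H1.
So the answer is (B).

B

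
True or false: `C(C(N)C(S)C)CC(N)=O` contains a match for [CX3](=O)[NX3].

True

The pattern [CX3](=O)[NX3] describes a carbonyl carbon bonded to a trivalent nitrogen — an amide.
The molecule carries a primary amide (-C(=O)NH2), whose atoms satisfy every constraint of the query, so the pattern matches.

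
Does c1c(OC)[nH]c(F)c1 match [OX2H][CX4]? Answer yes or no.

The pattern [OX2H][CX4] describes a hydroxyl oxygen bound to an sp3 (X4) carbon — an aliphatic alcohol.
The closest candidate here is a methoxy ether (-OCH3), but the oxygen has H0 (ether), not H1. No other fragment satisfies the full query, so there is no match.

No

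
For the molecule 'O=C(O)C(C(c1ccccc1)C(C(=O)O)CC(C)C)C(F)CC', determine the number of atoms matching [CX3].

Check the 23 heavy atoms by environment: 10× C (X4) → no; 2× C (X3) → match; 2× O (X1) → no; 2× O (X2) → no; 1× F (X1) → no; 6× c (aromatic, X3) → no.
That gives 2 matching atoms.

2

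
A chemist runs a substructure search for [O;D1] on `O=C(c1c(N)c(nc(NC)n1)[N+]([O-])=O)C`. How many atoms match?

Check the 15 heavy atoms by environment: 2× n (aromatic, D2) → no; 4× c (aromatic, D3) → no; 1× N (D1) → no; 1× C (D3) → no; 2× O (D1) → match; 2× C (D1) → no; 1× N (charge +1, D3) → no; 1× O (charge -1, D1) → match; 1× N (D2) → no.
Summing the matching environments: 2 + 1 = 3 matching atoms.

3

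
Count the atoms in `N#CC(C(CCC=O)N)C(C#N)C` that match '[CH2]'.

2

The query [CH2] means: aliphatic carbon with exactly two hydrogens.
Check the 13 heavy atoms by environment: 2× C (H2) → match; 4× C (H1) → no; 1× C (H3) → no; 2× C (H0) → no; 2× N (H0) → no; 1× O (H0) → no; 1× N (H2) → no.
That gives 2 matching atoms.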